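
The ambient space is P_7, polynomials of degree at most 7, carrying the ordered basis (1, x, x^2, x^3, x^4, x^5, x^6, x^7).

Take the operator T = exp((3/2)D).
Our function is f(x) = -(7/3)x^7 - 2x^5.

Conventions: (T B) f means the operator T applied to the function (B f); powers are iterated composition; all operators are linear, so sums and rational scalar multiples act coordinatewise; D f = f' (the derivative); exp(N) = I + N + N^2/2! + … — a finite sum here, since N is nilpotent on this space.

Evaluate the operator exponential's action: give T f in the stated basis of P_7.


the image equals g(x) = -(7/3)x^7 - (49/2)x^6 - (449/4)x^5 - (2325/8)x^4 - (7335/16)x^3 - (14067/32)x^2 - (15147/64)x - 7047/128

order-1 term: -(49/2)x^6 - 15x^4
order-2 term: -(441/4)x^5 - 45x^3
order-3 term: -(2205/8)x^4 - (135/2)x^2
order-4 term: -(6615/16)x^3 - (405/8)x
order-5 term: -(11907/32)x^2 - 243/16
order-6 term: -(11907/64)x
order-7 term: -5103/128
the series for exp((3/2)D) f terminates at order 7
exp((3/2)D) f = -(7/3)x^7 - (49/2)x^6 - (449/4)x^5 - (2325/8)x^4 - (7335/16)x^3 - (14067/32)x^2 - (15147/64)x - 7047/128


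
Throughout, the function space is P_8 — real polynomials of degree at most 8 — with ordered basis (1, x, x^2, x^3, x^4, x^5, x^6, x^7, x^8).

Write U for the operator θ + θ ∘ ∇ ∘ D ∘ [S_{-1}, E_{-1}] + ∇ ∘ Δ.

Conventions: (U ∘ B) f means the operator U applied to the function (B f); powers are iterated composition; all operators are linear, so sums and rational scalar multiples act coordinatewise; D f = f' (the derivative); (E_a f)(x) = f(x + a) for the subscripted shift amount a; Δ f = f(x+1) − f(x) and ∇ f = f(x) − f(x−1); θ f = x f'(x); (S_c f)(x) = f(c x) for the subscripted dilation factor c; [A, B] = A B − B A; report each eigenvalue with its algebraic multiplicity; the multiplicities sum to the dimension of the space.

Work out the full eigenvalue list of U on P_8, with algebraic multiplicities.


image of 1: 0
image of x: x
image of x^2: 2x^2 + 2
image of x^3: 3x^3 + 6x
image of x^4: 4x^4 + 12x^2 + 48x + 2
image of x^5: 5x^5 + 20x^3 - 240x^2 + 130x
image of x^6: 6x^6 + 30x^4 + 720x^3 - 690x^2 + 480x + 2
image of x^7: 7x^7 + 42x^5 - 1680x^4 + 2590x^3 - 3360x^2 + 1274x
image of x^8: 8x^8 + 56x^6 + 3360x^5 - 6580x^4 + 13440x^3 - 10024x^2 + 3584x + 2
the matrix is upper triangular; its diagonal is (0, 1, 2, 3, 4, 5, 6, 7, 8)
for a triangular matrix the eigenvalues are the diagonal entries, with algebraic multiplicity their repetition count

λ = 0 (multiplicity 1), λ = 1 (multiplicity 1), λ = 2 (multiplicity 1), λ = 3 (multiplicity 1), λ = 4 (multiplicity 1), λ = 5 (multiplicity 1), λ = 6 (multiplicity 1), λ = 7 (multiplicity 1), λ = 8 (multiplicity 1)


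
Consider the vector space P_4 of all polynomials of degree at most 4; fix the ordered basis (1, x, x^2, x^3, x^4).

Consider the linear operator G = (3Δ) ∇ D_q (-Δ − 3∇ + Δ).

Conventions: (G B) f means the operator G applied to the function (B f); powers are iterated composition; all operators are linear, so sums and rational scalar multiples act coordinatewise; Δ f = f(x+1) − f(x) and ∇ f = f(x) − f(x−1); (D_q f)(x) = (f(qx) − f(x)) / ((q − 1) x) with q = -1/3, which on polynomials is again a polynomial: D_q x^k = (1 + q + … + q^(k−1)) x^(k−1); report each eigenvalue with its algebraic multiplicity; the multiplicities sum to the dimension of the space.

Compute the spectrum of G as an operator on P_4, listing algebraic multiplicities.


image of 1: 0
image of x: 0
image of x^2: 0
image of x^3: 0
image of x^4: -56
the matrix is upper triangular; its diagonal is (0, 0, 0, 0, 0)
for a triangular matrix the eigenvalues are the diagonal entries, with algebraic multiplicity their repetition count

λ = 0 (multiplicity 5)


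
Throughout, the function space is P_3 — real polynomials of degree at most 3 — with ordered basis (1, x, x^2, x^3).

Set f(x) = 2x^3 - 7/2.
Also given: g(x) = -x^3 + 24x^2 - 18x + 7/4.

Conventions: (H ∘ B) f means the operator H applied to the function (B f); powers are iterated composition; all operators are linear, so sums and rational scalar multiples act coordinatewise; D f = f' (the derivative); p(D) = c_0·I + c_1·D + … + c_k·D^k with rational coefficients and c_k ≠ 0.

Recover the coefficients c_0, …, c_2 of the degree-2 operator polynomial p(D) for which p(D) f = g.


D^0 f = 2x^3 - 7/2
D^1 f = 6x^2
D^2 f = 12x
matching coefficients of g against c_0 f + c_1 Df + … from the top degree down determines the c_i
solution: c_0 = -1/2, c_1 = 4, c_2 = -3/2

c_0 = -1/2, c_1 = 4, c_2 = -3/2


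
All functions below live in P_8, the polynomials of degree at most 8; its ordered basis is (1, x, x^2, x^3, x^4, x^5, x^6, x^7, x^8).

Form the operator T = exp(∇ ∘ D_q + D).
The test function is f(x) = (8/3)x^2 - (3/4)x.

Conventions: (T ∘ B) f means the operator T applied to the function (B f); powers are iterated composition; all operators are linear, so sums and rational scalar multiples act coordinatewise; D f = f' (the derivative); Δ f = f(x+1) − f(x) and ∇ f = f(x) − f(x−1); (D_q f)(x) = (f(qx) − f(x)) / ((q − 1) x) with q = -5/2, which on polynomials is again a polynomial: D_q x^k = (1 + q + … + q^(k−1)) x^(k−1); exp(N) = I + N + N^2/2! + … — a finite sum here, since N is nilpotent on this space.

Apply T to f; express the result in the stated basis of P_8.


the result is g(x) = (8/3)x^2 + (55/12)x - 25/12

order-1 term: (16/3)x - 19/4
order-2 term: 8/3
the series for exp(∇ ∘ D_q + D) f terminates at order 2
exp(∇ ∘ D_q + D) f = (8/3)x^2 + (55/12)x - 25/12


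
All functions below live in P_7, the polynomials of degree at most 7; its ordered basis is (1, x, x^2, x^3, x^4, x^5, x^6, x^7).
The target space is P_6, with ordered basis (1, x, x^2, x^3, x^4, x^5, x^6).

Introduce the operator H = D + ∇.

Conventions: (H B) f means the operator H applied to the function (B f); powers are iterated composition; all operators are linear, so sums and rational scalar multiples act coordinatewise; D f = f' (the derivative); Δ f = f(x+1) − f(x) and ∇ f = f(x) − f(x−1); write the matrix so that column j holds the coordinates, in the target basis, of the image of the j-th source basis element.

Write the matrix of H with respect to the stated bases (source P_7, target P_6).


image of 1: 0
image of x: 2
image of x^2: 4x - 1
image of x^3: 6x^2 - 3x + 1
image of x^4: 8x^3 - 6x^2 + 4x - 1
image of x^5: 10x^4 - 10x^3 + 10x^2 - 5x + 1
image of x^6: 12x^5 - 15x^4 + 20x^3 - 15x^2 + 6x - 1
image of x^7: 14x^6 - 21x^5 + 35x^4 - 35x^3 + 21x^2 - 7x + 1
each image's coordinates form column j of the matrix

the matrix is [[0, 2, -1, 1, -1, 1, -1, 1]; [0, 0, 4, -3, 4, -5, 6, -7]; [0, 0, 0, 6, -6, 10, -15, 21]; [0, 0, 0, 0, 8, -10, 20, -35]; [0, 0, 0, 0, 0, 10, -15, 35]; [0, 0, 0, 0, 0, 0, 12, -21]; [0, 0, 0, 0, 0, 0, 0, 14]] (rows listed top to bottom)


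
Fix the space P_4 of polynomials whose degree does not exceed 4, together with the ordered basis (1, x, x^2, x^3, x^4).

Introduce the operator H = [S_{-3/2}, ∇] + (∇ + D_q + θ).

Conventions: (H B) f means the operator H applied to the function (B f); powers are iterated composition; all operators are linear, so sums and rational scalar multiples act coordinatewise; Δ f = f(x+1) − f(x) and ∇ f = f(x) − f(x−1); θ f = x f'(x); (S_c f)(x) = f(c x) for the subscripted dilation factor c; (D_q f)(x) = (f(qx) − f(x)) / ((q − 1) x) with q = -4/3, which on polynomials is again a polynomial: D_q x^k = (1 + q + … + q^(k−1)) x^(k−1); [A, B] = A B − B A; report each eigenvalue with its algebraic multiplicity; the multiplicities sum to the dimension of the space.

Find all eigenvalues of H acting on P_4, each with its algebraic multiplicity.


image of 1: 0
image of x: x + 9/2
image of x^2: 2x^2 - (35/6)x + 1/4
image of x^3: 3x^3 + (1535/72)x^2 - (69/8)x + 43/8
image of x^4: 4x^4 - (3313/108)x^3 + (87/8)x^2 - (89/4)x + 49/16
the matrix is upper triangular; its diagonal is (0, 1, 2, 3, 4)
for a triangular matrix the eigenvalues are the diagonal entries, with algebraic multiplicity their repetition count

λ = 0 (multiplicity 1), λ = 1 (multiplicity 1), λ = 2 (multiplicity 1), λ = 3 (multiplicity 1), λ = 4 (multiplicity 1)


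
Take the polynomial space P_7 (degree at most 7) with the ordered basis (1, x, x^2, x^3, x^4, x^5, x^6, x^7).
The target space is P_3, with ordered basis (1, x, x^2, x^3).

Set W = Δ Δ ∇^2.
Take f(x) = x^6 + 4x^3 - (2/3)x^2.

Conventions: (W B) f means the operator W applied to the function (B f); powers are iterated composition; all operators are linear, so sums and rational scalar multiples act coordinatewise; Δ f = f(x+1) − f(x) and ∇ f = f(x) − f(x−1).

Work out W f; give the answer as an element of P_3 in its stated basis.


the result is g(x) = 360x^2 + 120

∇ f = 6x^5 - 15x^4 + 20x^3 - 3x^2 - (22/3)x + 11/3
∇ ∇ f = 30x^4 - 120x^3 + 210x^2 - 156x + 110/3
Δ ∇^2 f = 120x^3 - 180x^2 + 180x - 36
Δ Δ ∇^2 f = 360x^2 + 120


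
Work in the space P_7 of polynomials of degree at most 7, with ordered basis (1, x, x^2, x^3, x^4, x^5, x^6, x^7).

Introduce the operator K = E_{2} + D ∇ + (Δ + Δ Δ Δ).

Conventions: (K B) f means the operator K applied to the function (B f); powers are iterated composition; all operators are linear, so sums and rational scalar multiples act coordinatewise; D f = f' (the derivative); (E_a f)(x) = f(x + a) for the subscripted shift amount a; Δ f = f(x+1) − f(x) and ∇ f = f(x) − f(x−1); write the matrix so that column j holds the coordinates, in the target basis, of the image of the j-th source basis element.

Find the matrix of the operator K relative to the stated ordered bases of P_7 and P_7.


image of 1: 1
image of x: x + 3
image of x^2: x^2 + 6x + 7
image of x^3: x^3 + 9x^2 + 21x + 12
image of x^4: x^4 + 12x^3 + 42x^2 + 48x + 57
image of x^5: x^5 + 15x^4 + 70x^3 + 120x^2 + 285x + 178
image of x^6: x^6 + 18x^5 + 105x^4 + 240x^3 + 855x^2 + 1068x + 611
image of x^7: x^7 + 21x^6 + 147x^5 + 420x^4 + 1995x^3 + 3738x^2 + 4277x + 1928
each image's coordinates form column j of the matrix

the matrix is [[1, 3, 7, 12, 57, 178, 611, 1928]; [0, 1, 6, 21, 48, 285, 1068, 4277]; [0, 0, 1, 9, 42, 120, 855, 3738]; [0, 0, 0, 1, 12, 70, 240, 1995]; [0, 0, 0, 0, 1, 15, 105, 420]; [0, 0, 0, 0, 0, 1, 18, 147]; [0, 0, 0, 0, 0, 0, 1, 21]; [0, 0, 0, 0, 0, 0, 0, 1]] (rows listed top to bottom)


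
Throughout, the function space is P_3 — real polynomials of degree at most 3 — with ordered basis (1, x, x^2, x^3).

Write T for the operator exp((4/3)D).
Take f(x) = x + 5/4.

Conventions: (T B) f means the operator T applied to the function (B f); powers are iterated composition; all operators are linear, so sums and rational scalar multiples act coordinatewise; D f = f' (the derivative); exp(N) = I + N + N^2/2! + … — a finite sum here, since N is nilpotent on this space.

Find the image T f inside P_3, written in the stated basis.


order-1 term: 4/3
the series for exp((4/3)D) f terminates at order 1
exp((4/3)D) f = x + 31/12

g(x) = x + 31/12


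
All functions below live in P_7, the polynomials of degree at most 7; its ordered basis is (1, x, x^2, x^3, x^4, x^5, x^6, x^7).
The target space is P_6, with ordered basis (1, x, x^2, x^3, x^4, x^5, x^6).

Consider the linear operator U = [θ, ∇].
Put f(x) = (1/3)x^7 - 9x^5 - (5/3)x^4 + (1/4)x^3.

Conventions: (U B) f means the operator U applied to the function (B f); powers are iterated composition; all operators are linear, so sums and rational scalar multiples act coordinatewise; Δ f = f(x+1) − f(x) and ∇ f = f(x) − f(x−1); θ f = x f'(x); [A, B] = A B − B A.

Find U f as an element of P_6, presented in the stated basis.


the image equals g(x) = -(7/3)x^6 + 14x^5 + 10x^4 - (380/3)x^3 + (857/4)x^2 - (289/2)x + 141/4

∇ f = (7/3)x^6 - 7x^5 - (100/3)x^4 + (215/3)x^3 - (289/4)x^2 + (141/4)x - 27/4
θ ∇ f = 14x^6 - 35x^5 - (400/3)x^4 + 215x^3 - (289/2)x^2 + (141/4)x
θ f = (7/3)x^7 - 45x^5 - (20/3)x^4 + (3/4)x^3
∇ θ f = (49/3)x^6 - 49x^5 - (430/3)x^4 + (1025/3)x^3 - (1435/4)x^2 + (719/4)x - 141/4
[θ, ∇] f = -(7/3)x^6 + 14x^5 + 10x^4 - (380/3)x^3 + (857/4)x^2 - (289/2)x + 141/4


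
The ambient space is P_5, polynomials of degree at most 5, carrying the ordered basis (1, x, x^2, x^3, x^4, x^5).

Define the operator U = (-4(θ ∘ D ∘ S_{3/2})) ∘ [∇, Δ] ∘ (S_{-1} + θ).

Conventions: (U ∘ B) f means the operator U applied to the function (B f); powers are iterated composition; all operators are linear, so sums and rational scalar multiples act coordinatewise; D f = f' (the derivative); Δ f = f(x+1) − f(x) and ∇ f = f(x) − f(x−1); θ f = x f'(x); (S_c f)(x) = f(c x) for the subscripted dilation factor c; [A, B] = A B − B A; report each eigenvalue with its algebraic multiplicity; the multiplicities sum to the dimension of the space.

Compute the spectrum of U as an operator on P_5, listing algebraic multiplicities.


image of 1: 0
image of x: 0
image of x^2: 0
image of x^3: 0
image of x^4: 0
image of x^5: 0
the matrix is upper triangular; its diagonal is (0, 0, 0, 0, 0, 0)
for a triangular matrix the eigenvalues are the diagonal entries, with algebraic multiplicity their repetition count

λ = 0 (multiplicity 6)


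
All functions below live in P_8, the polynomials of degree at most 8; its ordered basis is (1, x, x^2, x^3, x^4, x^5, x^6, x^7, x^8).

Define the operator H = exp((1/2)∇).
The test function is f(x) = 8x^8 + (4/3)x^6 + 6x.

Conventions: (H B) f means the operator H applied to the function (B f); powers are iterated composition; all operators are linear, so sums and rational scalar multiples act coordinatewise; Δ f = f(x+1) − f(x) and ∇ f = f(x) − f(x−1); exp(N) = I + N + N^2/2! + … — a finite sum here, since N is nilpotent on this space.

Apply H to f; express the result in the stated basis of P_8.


the result is g(x) = 8x^8 + 32x^7 - (164/3)x^6 - 52x^5 + 310x^4 - (976/3)x^3 - (305/4)x^2 + (1167/4)x - 9023/96

order-1 term: 32x^7 - 112x^6 + 228x^5 - 290x^4 + (712/3)x^3 - 122x^2 + 36x - 5/3
order-2 term: 56x^6 - 336x^5 + 985x^4 - 1700x^3 + 1771x^2 - 1038x + 793/3
order-3 term: 56x^5 - 420x^4 + (4210/3)x^3 - 2535x^2 + 2433x - 981
order-4 term: 35x^4 - 280x^3 + (3645/4)x^2 - 1405x + 10271/12
order-5 term: 14x^3 - 105x^2 + (1121/4)x - 2105/8
order-6 term: (7/2)x^2 - 21x + 1597/48
order-7 term: (1/2)x - 7/4
order-8 term: 1/32
the series for exp((1/2)∇) f terminates at order 8
exp((1/2)∇) f = 8x^8 + 32x^7 - (164/3)x^6 - 52x^5 + 310x^4 - (976/3)x^3 - (305/4)x^2 + (1167/4)x - 9023/96


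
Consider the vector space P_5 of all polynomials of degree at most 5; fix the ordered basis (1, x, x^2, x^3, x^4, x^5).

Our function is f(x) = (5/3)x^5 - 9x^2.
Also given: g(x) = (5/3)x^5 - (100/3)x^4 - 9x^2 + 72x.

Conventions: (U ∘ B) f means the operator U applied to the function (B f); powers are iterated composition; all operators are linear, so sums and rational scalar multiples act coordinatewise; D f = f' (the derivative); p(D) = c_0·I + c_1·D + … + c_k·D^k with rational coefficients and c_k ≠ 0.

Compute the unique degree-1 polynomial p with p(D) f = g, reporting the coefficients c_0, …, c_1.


D^0 f = (5/3)x^5 - 9x^2
D^1 f = (25/3)x^4 - 18x
matching coefficients of g against c_0 f + c_1 Df + … from the top degree down determines the c_i
solution: c_0 = 1, c_1 = -4

c_0 = 1, c_1 = -4


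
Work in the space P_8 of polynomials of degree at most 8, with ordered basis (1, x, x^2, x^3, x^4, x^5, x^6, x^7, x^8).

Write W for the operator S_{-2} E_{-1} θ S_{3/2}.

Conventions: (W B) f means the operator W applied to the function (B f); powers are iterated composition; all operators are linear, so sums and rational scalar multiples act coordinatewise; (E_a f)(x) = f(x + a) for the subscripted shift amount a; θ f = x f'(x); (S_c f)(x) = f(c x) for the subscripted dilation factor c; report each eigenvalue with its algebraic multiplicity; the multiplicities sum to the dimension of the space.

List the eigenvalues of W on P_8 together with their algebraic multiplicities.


λ = -15309 (multiplicity 1), λ = -1215 (multiplicity 1), λ = -81 (multiplicity 1), λ = -3 (multiplicity 1), λ = 0 (multiplicity 1), λ = 18 (multiplicity 1), λ = 324 (multiplicity 1), λ = 4374 (multiplicity 1), λ = 52488 (multiplicity 1)

image of 1: 0
image of x: -3x - 3/2
image of x^2: 18x^2 + 18x + 9/2
image of x^3: -81x^3 - (243/2)x^2 - (243/4)x - 81/8
image of x^4: 324x^4 + 648x^3 + 486x^2 + 162x + 81/4
image of x^5: -1215x^5 - (6075/2)x^4 - (6075/2)x^3 - (6075/4)x^2 - (6075/16)x - 1215/32
image of x^6: 4374x^6 + 13122x^5 + (32805/2)x^4 + 10935x^3 + (32805/8)x^2 + (6561/8)x + 2187/32
image of x^7: -15309x^7 - (107163/2)x^6 - (321489/4)x^5 - (535815/8)x^4 - (535815/16)x^3 - (321489/32)x^2 - (107163/64)x - 15309/128
image of x^8: 52488x^8 + 209952x^7 + 367416x^6 + 367416x^5 + 229635x^4 + 91854x^3 + (45927/2)x^2 + (6561/2)x + 6561/32
the matrix is upper triangular; its diagonal is (0, -3, 18, -81, 324, -1215, 4374, -15309, 52488)
for a triangular matrix the eigenvalues are the diagonal entries, with algebraic multiplicity their repetition count


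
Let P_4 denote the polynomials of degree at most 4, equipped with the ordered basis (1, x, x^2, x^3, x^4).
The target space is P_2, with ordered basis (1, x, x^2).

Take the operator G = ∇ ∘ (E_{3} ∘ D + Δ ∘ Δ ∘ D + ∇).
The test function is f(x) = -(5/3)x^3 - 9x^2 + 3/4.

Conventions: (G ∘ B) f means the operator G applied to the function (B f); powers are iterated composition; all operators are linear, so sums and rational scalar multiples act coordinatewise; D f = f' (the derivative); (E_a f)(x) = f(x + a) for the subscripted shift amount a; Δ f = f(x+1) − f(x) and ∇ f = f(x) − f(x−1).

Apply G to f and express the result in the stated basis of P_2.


the result is g(x) = -20x - 51

D f = -5x^2 - 18x
E_{3} D f = -5x^2 - 48x - 99
D f = -5x^2 - 18x
Δ D f = -10x - 23
Δ Δ D f = -10
∇ f = -5x^2 - 13x + 22/3
(E_{3} ∘ D + Δ ∘ Δ ∘ D + ∇) f = -10x^2 - 61x - 305/3
∇ (E_{3} ∘ D + Δ ∘ Δ ∘ D + ∇) f = -20x - 51


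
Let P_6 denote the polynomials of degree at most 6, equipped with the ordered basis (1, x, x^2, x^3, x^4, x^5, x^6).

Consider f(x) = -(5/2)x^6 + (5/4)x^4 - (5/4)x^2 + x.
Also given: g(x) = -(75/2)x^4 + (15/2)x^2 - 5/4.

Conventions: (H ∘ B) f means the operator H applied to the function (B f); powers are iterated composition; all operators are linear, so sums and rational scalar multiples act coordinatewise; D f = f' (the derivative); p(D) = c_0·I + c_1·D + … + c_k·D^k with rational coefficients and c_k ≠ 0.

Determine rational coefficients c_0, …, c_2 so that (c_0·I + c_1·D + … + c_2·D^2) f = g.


p(D) = (1/2)·D^2, i.e. c_0 = 0, c_1 = 0, c_2 = 1/2

D^0 f = -(5/2)x^6 + (5/4)x^4 - (5/4)x^2 + x
D^1 f = -15x^5 + 5x^3 - (5/2)x + 1
D^2 f = -75x^4 + 15x^2 - 5/2
matching coefficients of g against c_0 f + c_1 Df + … from the top degree down determines the c_i
solution: c_0 = 0, c_1 = 0, c_2 = 1/2


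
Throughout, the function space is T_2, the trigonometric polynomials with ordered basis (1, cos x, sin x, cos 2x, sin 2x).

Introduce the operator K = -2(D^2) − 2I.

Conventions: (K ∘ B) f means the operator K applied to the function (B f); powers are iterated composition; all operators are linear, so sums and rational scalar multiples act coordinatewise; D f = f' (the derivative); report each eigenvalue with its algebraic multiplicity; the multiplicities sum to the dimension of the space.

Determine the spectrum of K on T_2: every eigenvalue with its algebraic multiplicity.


λ = -2 (multiplicity 1), λ = 0 (multiplicity 2), λ = 6 (multiplicity 2)

image of 1: -2
image of cos x: 0
image of sin x: 0
image of cos 2x: 6cos 2x
image of sin 2x: 6sin 2x
the matrix is diagonal; its diagonal is (-2, 0, 0, 6, 6)
for a triangular matrix the eigenvalues are the diagonal entries, with algebraic multiplicity their repetition count


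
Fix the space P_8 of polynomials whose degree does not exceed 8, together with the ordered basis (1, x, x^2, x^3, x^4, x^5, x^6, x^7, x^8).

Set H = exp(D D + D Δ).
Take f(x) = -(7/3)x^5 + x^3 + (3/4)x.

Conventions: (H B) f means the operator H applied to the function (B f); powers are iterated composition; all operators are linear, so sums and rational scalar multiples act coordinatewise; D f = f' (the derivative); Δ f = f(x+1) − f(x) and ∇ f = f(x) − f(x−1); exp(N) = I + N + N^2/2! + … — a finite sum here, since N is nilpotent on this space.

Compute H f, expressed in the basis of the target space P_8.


order-1 term: -(280/3)x^3 - 70x^2 - (104/3)x - 26/3
order-2 term: -560x - 280
the series for exp(D D + D Δ) f terminates at order 2
exp(D D + D Δ) f = -(7/3)x^5 - (277/3)x^3 - 70x^2 - (7127/12)x - 866/3

the result is g(x) = -(7/3)x^5 - (277/3)x^3 - 70x^2 - (7127/12)x - 866/3


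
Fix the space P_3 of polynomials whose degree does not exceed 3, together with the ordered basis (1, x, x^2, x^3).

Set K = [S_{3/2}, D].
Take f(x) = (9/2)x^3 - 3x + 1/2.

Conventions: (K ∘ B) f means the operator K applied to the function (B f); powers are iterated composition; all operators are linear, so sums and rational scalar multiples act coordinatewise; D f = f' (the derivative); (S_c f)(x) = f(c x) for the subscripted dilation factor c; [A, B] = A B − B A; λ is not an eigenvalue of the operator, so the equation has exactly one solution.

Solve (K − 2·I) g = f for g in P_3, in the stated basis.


the image equals g(x) = -(9/4)x^3 + (243/64)x^2 - (345/256)x + 89/1024

write g with unknown coordinates in the stated basis and equate coefficients in (K − 2·I) g = f
solving from the highest basis element down gives g = -(9/4)x^3 + (243/64)x^2 - (345/256)x + 89/1024
check: K g = (243/32)x^2 - (729/128)x + 345/512
so K g − 2·g = (9/2)x^3 - 3x + 1/2 = f ✓


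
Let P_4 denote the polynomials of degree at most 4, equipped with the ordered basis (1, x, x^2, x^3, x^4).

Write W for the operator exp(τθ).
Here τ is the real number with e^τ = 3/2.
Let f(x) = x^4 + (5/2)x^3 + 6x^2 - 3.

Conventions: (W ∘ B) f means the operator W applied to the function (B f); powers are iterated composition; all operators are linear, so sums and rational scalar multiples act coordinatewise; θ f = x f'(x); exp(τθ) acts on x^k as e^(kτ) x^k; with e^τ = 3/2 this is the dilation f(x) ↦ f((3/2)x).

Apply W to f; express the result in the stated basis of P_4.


the result is g(x) = (81/16)x^4 + (135/16)x^3 + (27/2)x^2 - 3

exp(τθ) x^k = e^(kτ) x^k; with e^τ = 3/2 this sends x^k to (3/2)^k x^k
x^2 ↦ 9/4 x^2
x^3 ↦ 27/8 x^3
x^4 ↦ 81/16 x^4
applying this coordinatewise to f: exp(τθ) f = (81/16)x^4 + (135/16)x^3 + (27/2)x^2 - 3


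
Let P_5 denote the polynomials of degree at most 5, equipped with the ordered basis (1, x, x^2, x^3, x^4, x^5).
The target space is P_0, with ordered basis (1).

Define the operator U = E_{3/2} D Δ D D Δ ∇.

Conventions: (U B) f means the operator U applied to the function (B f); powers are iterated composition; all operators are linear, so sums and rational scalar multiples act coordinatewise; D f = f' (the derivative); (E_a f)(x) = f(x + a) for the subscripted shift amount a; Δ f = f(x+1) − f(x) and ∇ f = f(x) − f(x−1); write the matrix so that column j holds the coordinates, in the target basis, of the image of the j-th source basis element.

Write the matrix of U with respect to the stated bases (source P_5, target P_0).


the matrix is [[0, 0, 0, 0, 0, 0]] (rows listed top to bottom)

image of 1: 0
image of x: 0
image of x^2: 0
image of x^3: 0
image of x^4: 0
image of x^5: 0
each image's coordinates form column j of the matrix


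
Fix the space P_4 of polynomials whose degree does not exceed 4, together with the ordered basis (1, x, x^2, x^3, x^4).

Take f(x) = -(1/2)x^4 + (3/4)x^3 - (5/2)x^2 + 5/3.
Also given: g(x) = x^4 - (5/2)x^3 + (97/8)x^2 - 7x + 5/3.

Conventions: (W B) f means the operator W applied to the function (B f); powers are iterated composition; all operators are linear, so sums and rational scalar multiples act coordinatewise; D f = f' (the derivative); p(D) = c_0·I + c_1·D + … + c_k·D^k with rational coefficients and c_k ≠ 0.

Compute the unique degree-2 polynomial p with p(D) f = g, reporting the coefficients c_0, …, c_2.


c_0 = -2, c_1 = 1/2, c_2 = -1

D^0 f = -(1/2)x^4 + (3/4)x^3 - (5/2)x^2 + 5/3
D^1 f = -2x^3 + (9/4)x^2 - 5x
D^2 f = -6x^2 + (9/2)x - 5
matching coefficients of g against c_0 f + c_1 Df + … from the top degree down determines the c_i
solution: c_0 = -2, c_1 = 1/2, c_2 = -1


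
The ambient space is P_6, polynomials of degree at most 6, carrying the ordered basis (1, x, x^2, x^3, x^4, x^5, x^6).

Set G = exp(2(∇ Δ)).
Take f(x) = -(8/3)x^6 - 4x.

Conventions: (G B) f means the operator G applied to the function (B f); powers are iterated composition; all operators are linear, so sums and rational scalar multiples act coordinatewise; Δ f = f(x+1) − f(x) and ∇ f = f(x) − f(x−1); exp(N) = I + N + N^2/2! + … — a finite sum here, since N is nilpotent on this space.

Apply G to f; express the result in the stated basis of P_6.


order-1 term: -160x^4 - 160x^2 - 32/3
order-2 term: -1920x^2 - 640
order-3 term: -2560
the series for exp(2(∇ Δ)) f terminates at order 3
exp(2(∇ Δ)) f = -(8/3)x^6 - 160x^4 - 2080x^2 - 4x - 9632/3

the image equals g(x) = -(8/3)x^6 - 160x^4 - 2080x^2 - 4x - 9632/3


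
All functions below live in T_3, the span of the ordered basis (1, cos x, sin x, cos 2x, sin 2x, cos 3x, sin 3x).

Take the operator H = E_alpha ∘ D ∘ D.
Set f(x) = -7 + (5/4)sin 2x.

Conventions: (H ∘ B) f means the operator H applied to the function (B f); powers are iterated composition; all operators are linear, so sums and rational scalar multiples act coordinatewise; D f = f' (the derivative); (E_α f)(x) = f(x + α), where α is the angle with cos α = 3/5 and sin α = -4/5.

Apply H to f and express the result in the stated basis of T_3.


the result is g(x) = (24/5)cos 2x + (7/5)sin 2x

D f = (5/2)cos 2x
D D f = -5sin 2x
E_alpha D D f = (24/5)cos 2x + (7/5)sin 2x


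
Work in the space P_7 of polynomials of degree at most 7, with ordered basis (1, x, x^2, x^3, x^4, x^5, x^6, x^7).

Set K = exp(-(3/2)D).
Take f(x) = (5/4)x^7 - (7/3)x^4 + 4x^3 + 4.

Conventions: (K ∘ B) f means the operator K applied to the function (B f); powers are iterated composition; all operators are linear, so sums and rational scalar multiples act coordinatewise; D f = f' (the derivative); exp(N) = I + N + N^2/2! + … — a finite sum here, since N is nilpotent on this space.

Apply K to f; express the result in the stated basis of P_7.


the result is g(x) = (5/4)x^7 - (105/8)x^6 + (945/16)x^5 - (14399/96)x^4 + (15327/64)x^3 - (31851/128)x^2 + (40491/256)x - 21847/512

order-1 term: -(105/8)x^6 + 14x^3 - 18x^2
order-2 term: (945/16)x^5 - (63/2)x^2 + 27x
order-3 term: -(4725/32)x^4 + (63/2)x - 27/2
order-4 term: (14175/64)x^3 - 189/16
order-5 term: -(25515/128)x^2
order-6 term: (25515/256)x
order-7 term: -10935/512
the series for exp(-(3/2)D) f terminates at order 7
exp(-(3/2)D) f = (5/4)x^7 - (105/8)x^6 + (945/16)x^5 - (14399/96)x^4 + (15327/64)x^3 - (31851/128)x^2 + (40491/256)x - 21847/512


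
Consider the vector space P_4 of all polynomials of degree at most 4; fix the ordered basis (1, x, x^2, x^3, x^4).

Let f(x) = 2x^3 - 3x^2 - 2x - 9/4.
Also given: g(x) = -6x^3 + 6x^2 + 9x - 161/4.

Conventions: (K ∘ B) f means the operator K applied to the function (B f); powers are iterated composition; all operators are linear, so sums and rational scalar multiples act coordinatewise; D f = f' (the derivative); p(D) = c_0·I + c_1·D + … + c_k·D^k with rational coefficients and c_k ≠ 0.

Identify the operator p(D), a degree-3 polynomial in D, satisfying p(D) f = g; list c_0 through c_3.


D^0 f = 2x^3 - 3x^2 - 2x - 9/4
D^1 f = 6x^2 - 6x - 2
D^2 f = 12x - 6
D^3 f = 12
matching coefficients of g against c_0 f + c_1 Df + … from the top degree down determines the c_i
solution: c_0 = -3, c_1 = -1/2, c_2 = 0, c_3 = -4

p(D) = -3·I − (1/2)·D − 4·D^3, i.e. c_0 = -3, c_1 = -1/2, c_2 = 0, c_3 = -4


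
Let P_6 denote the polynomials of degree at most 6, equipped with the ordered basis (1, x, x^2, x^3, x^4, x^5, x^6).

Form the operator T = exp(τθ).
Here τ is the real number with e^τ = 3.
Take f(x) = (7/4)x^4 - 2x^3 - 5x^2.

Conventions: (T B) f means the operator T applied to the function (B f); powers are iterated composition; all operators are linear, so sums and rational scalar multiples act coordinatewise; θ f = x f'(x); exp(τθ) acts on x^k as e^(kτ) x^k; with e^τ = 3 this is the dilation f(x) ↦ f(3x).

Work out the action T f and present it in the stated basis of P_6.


the result is g(x) = (567/4)x^4 - 54x^3 - 45x^2

exp(τθ) x^k = e^(kτ) x^k; with e^τ = 3 this sends x^k to 3^k x^k
x^2 ↦ 9 x^2
x^3 ↦ 27 x^3
x^4 ↦ 81 x^4
applying this coordinatewise to f: exp(τθ) f = (567/4)x^4 - 54x^3 - 45x^2


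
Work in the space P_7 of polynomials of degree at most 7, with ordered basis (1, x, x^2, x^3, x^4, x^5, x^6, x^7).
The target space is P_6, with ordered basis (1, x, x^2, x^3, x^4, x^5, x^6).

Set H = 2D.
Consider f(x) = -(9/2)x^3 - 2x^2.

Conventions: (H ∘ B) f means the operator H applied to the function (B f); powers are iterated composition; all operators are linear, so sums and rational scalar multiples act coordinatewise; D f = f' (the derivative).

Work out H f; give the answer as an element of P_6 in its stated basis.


the image equals g(x) = -27x^2 - 8x

D f = -(27/2)x^2 - 4x
(2D) f = -27x^2 - 8x


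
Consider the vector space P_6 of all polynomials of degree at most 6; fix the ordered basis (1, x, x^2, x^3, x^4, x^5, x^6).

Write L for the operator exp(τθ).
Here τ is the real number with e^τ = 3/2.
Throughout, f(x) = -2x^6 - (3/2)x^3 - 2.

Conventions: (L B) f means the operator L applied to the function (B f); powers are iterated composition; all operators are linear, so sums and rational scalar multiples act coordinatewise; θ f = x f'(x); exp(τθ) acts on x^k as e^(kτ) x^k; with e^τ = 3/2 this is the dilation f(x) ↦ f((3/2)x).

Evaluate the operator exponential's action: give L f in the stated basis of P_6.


the image equals g(x) = -(729/32)x^6 - (81/16)x^3 - 2

exp(τθ) x^k = e^(kτ) x^k; with e^τ = 3/2 this sends x^k to (3/2)^k x^k
x^3 ↦ 27/8 x^3
x^6 ↦ 729/64 x^6
applying this coordinatewise to f: exp(τθ) f = -(729/32)x^6 - (81/16)x^3 - 2


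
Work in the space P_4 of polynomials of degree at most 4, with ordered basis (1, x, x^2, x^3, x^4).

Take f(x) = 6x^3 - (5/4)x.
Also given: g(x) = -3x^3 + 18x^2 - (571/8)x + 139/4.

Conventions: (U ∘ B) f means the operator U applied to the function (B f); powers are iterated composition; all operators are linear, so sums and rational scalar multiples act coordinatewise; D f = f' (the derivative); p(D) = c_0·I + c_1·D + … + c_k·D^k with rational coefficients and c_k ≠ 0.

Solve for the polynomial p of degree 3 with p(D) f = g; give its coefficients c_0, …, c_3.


D^0 f = 6x^3 - (5/4)x
D^1 f = 18x^2 - 5/4
D^2 f = 36x
D^3 f = 36
matching coefficients of g against c_0 f + c_1 Df + … from the top degree down determines the c_i
solution: c_0 = -1/2, c_1 = 1, c_2 = -2, c_3 = 1

c_0 = -1/2, c_1 = 1, c_2 = -2, c_3 = 1


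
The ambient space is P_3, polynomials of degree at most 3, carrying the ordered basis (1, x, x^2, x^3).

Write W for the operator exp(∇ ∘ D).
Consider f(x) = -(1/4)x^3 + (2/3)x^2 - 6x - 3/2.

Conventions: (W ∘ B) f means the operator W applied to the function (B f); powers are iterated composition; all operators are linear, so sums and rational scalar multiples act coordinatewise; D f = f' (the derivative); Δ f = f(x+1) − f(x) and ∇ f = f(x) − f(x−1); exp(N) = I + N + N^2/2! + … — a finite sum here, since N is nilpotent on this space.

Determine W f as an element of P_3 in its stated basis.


the image equals g(x) = -(1/4)x^3 + (2/3)x^2 - (15/2)x + 7/12

order-1 term: -(3/2)x + 25/12
the series for exp(∇ ∘ D) f terminates at order 1
exp(∇ ∘ D) f = -(1/4)x^3 + (2/3)x^2 - (15/2)x + 7/12


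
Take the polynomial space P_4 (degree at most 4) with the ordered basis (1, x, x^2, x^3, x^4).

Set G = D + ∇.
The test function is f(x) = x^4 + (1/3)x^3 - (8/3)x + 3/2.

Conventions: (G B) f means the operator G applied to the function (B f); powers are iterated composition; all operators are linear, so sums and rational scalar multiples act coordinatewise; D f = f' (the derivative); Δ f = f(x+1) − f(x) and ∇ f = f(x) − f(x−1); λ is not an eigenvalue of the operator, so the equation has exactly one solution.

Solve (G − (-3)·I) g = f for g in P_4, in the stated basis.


g(x) = (1/3)x^4 - (7/9)x^3 + (20/9)x^2 - (137/27)x + 809/162

write g with unknown coordinates in the stated basis and equate coefficients in (G − (-3)·I) g = f
solving from the highest basis element down gives g = (1/3)x^4 - (7/9)x^3 + (20/9)x^2 - (137/27)x + 809/162
check: G g = (8/3)x^3 - (20/3)x^2 + (113/9)x - 364/27
so G g − (-3)·g = x^4 + (1/3)x^3 - (8/3)x + 3/2 = f ✓


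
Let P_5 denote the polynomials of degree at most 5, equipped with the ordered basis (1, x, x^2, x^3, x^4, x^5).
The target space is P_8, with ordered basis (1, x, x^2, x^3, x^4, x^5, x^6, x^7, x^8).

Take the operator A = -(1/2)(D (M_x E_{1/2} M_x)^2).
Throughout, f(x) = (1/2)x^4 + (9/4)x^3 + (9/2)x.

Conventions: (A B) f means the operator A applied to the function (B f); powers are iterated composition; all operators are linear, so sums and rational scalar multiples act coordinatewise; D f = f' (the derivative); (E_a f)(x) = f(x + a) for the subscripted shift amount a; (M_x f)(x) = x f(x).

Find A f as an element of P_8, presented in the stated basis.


M_x f = (1/2)x^5 + (9/4)x^4 + (9/2)x^2
E_{1/2} M_x f = (1/2)x^5 + (7/2)x^4 + (23/4)x^3 + (17/2)x^2 + (185/32)x + 41/32
M_x E_{1/2} M_x f = (1/2)x^6 + (7/2)x^5 + (23/4)x^4 + (17/2)x^3 + (185/32)x^2 + (41/32)x
M_x (M_x E_{1/2} M_x) f = (1/2)x^7 + (7/2)x^6 + (23/4)x^5 + (17/2)x^4 + (185/32)x^3 + (41/32)x^2
E_{1/2} M_x (M_x E_{1/2} M_x) f = (1/2)x^7 + (21/4)x^6 + (151/8)x^5 + (611/16)x^4 + 47x^3 + (67/2)x^2 + (99/8)x + 29/16
M_x E_{1/2} M_x (M_x E_{1/2} M_x) f = (1/2)x^8 + (21/4)x^7 + (151/8)x^6 + (611/16)x^5 + 47x^4 + (67/2)x^3 + (99/8)x^2 + (29/16)x
D (M_x E_{1/2} M_x)^2 f = 4x^7 + (147/4)x^6 + (453/4)x^5 + (3055/16)x^4 + 188x^3 + (201/2)x^2 + (99/4)x + 29/16
(-(1/2)(D (M_x E_{1/2} M_x)^2)) f = -2x^7 - (147/8)x^6 - (453/8)x^5 - (3055/32)x^4 - 94x^3 - (201/4)x^2 - (99/8)x - 29/32

the result is g(x) = -2x^7 - (147/8)x^6 - (453/8)x^5 - (3055/32)x^4 - 94x^3 - (201/4)x^2 - (99/8)x - 29/32


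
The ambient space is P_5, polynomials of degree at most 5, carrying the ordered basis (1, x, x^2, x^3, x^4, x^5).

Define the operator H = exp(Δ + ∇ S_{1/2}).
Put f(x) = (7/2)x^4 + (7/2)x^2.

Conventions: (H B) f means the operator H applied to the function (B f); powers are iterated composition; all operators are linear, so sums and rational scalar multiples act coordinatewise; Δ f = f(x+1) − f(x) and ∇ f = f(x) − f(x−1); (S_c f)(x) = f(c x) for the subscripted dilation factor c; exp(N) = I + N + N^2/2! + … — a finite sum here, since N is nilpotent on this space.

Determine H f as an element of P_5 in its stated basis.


the image equals g(x) = (7/2)x^4 + (119/8)x^3 + (6181/128)x^2 + (22701/256)x + 154749/2048

order-1 term: (119/8)x^3 + (315/16)x^2 + (189/8)x + 189/32
order-2 term: (3213/128)x^2 + (5649/128)x + 1071/32
order-3 term: (5355/256)x + 14511/512
order-4 term: 16065/2048
the series for exp(Δ + ∇ S_{1/2}) f terminates at order 4
exp(Δ + ∇ S_{1/2}) f = (7/2)x^4 + (119/8)x^3 + (6181/128)x^2 + (22701/256)x + 154749/2048


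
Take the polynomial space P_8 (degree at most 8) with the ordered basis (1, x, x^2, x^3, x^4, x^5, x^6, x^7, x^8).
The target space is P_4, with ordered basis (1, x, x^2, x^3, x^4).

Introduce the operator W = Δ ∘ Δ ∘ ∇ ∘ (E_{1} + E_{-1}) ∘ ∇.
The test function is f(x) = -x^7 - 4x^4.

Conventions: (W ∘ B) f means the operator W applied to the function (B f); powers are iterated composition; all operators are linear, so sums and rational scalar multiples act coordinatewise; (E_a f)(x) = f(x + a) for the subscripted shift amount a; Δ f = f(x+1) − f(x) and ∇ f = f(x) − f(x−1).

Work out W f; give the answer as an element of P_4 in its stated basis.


∇ f = -7x^6 + 21x^5 - 35x^4 + 19x^3 + 3x^2 - 9x + 3
E_{1} ∇ f = -7x^6 - 21x^5 - 35x^4 - 51x^3 - 45x^2 - 23x - 5
E_{-1} ∇ f = -7x^6 + 63x^5 - 245x^4 + 509x^3 - 579x^2 + 329x - 67
(E_{1} + E_{-1}) ∇ f = -14x^6 + 42x^5 - 280x^4 + 458x^3 - 624x^2 + 306x - 72
∇ (E_{1} + E_{-1}) ∇ f = -84x^5 + 420x^4 - 1820x^3 + 3684x^2 - 4036x + 1724
Δ ∇ (E_{1} + E_{-1}) ∇ f = -420x^4 + 840x^3 - 3780x^2 + 3168x - 1836
Δ Δ ∇ (E_{1} + E_{-1}) ∇ f = -1680x^3 - 6720x - 192

the image equals g(x) = -1680x^3 - 6720x - 192


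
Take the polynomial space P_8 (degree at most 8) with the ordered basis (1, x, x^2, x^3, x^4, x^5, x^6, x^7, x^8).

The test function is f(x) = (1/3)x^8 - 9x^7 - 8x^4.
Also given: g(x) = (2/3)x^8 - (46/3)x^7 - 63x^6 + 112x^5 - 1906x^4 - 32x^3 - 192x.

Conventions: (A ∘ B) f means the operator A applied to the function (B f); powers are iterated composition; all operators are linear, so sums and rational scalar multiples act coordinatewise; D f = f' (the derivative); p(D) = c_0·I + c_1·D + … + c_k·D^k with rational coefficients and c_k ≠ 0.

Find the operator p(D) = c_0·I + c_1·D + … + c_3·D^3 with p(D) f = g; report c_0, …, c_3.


D^0 f = (1/3)x^8 - 9x^7 - 8x^4
D^1 f = (8/3)x^7 - 63x^6 - 32x^3
D^2 f = (56/3)x^6 - 378x^5 - 96x^2
D^3 f = 112x^5 - 1890x^4 - 192x
matching coefficients of g against c_0 f + c_1 Df + … from the top degree down determines the c_i
solution: c_0 = 2, c_1 = 1, c_2 = 0, c_3 = 1

c_0 = 2, c_1 = 1, c_2 = 0, c_3 = 1


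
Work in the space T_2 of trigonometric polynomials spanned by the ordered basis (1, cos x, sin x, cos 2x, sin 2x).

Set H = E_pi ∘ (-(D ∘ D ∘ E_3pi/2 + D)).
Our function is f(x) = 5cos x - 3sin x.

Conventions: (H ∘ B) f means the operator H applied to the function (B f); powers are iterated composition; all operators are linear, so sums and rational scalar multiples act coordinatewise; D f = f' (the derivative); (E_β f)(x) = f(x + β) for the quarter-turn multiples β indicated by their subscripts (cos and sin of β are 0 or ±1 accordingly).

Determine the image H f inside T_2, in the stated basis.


E_3pi/2 f = 3cos x + 5sin x
D E_3pi/2 f = 5cos x - 3sin x
D D E_3pi/2 f = -3cos x - 5sin x
D f = -3cos x - 5sin x
(D ∘ D ∘ E_3pi/2 + D) f = -6cos x - 10sin x
(-(D ∘ D ∘ E_3pi/2 + D)) f = 6cos x + 10sin x
E_pi (-(D ∘ D ∘ E_3pi/2 + D)) f = -6cos x - 10sin x

the result is g(x) = -6cos x - 10sin x


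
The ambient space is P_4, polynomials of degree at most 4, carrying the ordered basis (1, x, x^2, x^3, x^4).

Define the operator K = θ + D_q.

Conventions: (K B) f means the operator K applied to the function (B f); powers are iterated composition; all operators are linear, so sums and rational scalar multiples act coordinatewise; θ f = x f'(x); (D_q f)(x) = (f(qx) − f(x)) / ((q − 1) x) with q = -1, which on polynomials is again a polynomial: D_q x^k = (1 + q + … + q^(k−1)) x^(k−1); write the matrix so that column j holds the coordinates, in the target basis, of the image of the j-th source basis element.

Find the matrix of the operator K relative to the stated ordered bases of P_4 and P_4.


the matrix is [[0, 1, 0, 0, 0]; [0, 1, 0, 0, 0]; [0, 0, 2, 1, 0]; [0, 0, 0, 3, 0]; [0, 0, 0, 0, 4]] (rows listed top to bottom)

image of 1: 0
image of x: x + 1
image of x^2: 2x^2
image of x^3: 3x^3 + x^2
image of x^4: 4x^4
each image's coordinates form column j of the matrix


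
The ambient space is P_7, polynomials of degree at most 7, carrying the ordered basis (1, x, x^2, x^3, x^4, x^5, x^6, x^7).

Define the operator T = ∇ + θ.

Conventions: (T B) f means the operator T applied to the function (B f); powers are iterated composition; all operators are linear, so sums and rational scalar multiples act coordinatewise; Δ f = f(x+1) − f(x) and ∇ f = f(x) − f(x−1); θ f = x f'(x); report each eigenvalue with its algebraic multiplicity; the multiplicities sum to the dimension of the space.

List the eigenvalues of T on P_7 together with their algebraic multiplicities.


λ = 0 (multiplicity 1), λ = 1 (multiplicity 1), λ = 2 (multiplicity 1), λ = 3 (multiplicity 1), λ = 4 (multiplicity 1), λ = 5 (multiplicity 1), λ = 6 (multiplicity 1), λ = 7 (multiplicity 1)

image of 1: 0
image of x: x + 1
image of x^2: 2x^2 + 2x - 1
image of x^3: 3x^3 + 3x^2 - 3x + 1
image of x^4: 4x^4 + 4x^3 - 6x^2 + 4x - 1
image of x^5: 5x^5 + 5x^4 - 10x^3 + 10x^2 - 5x + 1
image of x^6: 6x^6 + 6x^5 - 15x^4 + 20x^3 - 15x^2 + 6x - 1
image of x^7: 7x^7 + 7x^6 - 21x^5 + 35x^4 - 35x^3 + 21x^2 - 7x + 1
the matrix is upper triangular; its diagonal is (0, 1, 2, 3, 4, 5, 6, 7)
for a triangular matrix the eigenvalues are the diagonal entries, with algebraic multiplicity their repetition count
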